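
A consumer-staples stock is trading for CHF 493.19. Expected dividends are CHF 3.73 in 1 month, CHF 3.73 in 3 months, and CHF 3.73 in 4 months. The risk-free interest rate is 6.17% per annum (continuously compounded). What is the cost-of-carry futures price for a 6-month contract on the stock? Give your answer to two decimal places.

CHF 497.26

PV(dividends) I = 3.73·e^(−0.0617·1/12) + 3.73·e^(−0.0617·3/12) + 3.73·e^(−0.0617·4/12)
I = 3.7109 + 3.6729 + 3.6541 = 11.0379
F = (S − I)·e^(rT) = (493.19 − 11.0379) · e^(0.0617·6/12)
= 482.1521 · e^0.030850 = 482.1521 × 1.031331 = CHF 497.26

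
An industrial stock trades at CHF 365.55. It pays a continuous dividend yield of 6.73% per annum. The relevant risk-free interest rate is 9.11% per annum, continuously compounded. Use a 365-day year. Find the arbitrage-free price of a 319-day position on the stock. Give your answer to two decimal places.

CHF 373.23

F = S·e^((r − q)T) = 365.55 · e^((0.0911 − 0.0673) × 319/365)
= 365.55 · e^0.020801 = 365.55 × 1.021019
F = CHF 373.23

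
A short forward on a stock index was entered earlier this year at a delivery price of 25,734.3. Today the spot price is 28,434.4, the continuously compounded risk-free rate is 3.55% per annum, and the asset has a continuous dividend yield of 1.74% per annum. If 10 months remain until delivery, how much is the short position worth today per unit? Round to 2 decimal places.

Current fair forward for the remaining 10 months: F = S·e^((r − q)·T), (r − q) = 0.0355 − 0.0174 = 0.0181
F = 28434.4 · e^(0.0181 × 10/12) = 28434.4 × 1.01519766 = 28866.5363
Value of long forward = (F − K)·e^(−rT) = (28866.5363 − 25734.3) · e^(−0.0355·10/12)
= 3132.2363 × 0.97084997 = 3040.93
Short position value = −(long value) = -3040.93

-3040.93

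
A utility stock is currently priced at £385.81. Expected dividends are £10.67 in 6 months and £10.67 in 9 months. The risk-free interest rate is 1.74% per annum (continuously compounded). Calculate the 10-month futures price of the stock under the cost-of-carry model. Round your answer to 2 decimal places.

£370.03

PV(dividends) I = 10.67·e^(−0.0174·6/12) + 10.67·e^(−0.0174·9/12)
I = 10.5776 + 10.5317 = 21.1093
F = (S − I)·e^(rT) = (385.81 − 21.1093) · e^(0.0174·10/12)
= 364.7007 · e^0.014500 = 364.7007 × 1.014606 = £370.03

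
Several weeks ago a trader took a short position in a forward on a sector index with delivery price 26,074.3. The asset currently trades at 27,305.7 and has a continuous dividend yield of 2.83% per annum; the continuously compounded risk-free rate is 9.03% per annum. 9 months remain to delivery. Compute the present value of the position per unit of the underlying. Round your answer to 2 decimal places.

Current fair forward for the remaining 9 months: F = S·e^((r − q)·T), (r − q) = 0.0903 − 0.0283 = 0.0620
F = 27305.7 · e^(0.0620 × 9/12) = 27305.7 × 1.04759808 = 28605.3989
Value of long forward = (F − K)·e^(−rT) = (28605.3989 − 26074.3) · e^(−0.0903·9/12)
= 2531.0989 × 0.93451743 = 2365.36
Short position value = −(long value) = -2365.36

-2365.36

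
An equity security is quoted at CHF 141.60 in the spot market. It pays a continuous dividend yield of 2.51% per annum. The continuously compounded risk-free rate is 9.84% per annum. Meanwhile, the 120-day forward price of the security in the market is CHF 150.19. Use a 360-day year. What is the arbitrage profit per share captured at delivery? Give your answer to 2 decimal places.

Fair forward: F* = S·e^(carry·T), with carry = (r − q) = 0.0984 − 0.0251 = 0.0733
F* = 141.60 · e^(0.0733 × 120/360) = 141.60 · e^0.024433 = 141.60 × 1.024734 = CHF 145.1023
Market CHF 150.19 > fair CHF 145.1023: forward overpriced → cash-and-carry (buy spot, short the forward).
At maturity, profit = |F_mkt − F*| = |150.19 − 145.1023| = CHF 5.09 per share

CHF 5.09 per share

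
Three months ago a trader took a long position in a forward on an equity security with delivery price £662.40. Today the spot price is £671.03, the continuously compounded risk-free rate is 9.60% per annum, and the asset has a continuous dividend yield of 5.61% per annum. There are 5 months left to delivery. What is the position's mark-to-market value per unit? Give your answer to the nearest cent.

Current fair forward for the remaining 5 months: F = S·e^((r − q)·T), (r − q) = 0.0960 − 0.0561 = 0.0399
F = 671.03 · e^(0.0399 × 5/12) = 671.03 × 1.016764 = 682.2791
Value of long forward = (F − K)·e^(−rT) = (682.2791 − 662.40) · e^(−0.0960·5/12)
= 19.8791 × 0.960789 = 19.10

£19.10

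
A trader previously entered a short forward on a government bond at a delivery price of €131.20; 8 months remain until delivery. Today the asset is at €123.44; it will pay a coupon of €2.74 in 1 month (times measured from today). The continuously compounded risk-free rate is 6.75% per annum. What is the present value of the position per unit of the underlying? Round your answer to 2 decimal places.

€4.71

PV(remaining coupons) I = 2.74·e^(−0.0675·1/12) = 2.7246
Current forward F = (S − I)·e^(rT) = (123.44 − 2.7246)·e^(0.0675·8/12) = 120.7154 × 1.046028 = 126.2717
Value (long) = (F − K)·e^(−rT) = (126.2717 − 131.20) × 0.955997 = -4.7114
Short position value = −(long value) = €4.71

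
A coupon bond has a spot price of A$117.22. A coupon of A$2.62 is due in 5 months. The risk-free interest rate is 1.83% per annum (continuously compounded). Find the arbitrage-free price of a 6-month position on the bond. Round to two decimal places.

PV(coupons) I = 2.62·e^(−0.0183·5/12)
I = 2.6001
F = (S − I)·e^(rT) = (117.22 − 2.6001) · e^(0.0183·6/12)
= 114.6199 · e^0.009150 = 114.6199 × 1.009192 = A$115.67

A$115.67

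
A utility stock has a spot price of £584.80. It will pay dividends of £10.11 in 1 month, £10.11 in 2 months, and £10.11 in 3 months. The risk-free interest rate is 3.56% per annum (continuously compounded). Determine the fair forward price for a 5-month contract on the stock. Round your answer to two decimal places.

PV(dividends) I = 10.11·e^(−0.0356·1/12) + 10.11·e^(−0.0356·2/12) + 10.11·e^(−0.0356·3/12)
I = 10.0801 + 10.0502 + 10.0204 = 30.1507
F = (S − I)·e^(rT) = (584.80 − 30.1507) · e^(0.0356·5/12)
= 554.6493 · e^0.014833 = 554.6493 × 1.014944 = £562.94

£562.94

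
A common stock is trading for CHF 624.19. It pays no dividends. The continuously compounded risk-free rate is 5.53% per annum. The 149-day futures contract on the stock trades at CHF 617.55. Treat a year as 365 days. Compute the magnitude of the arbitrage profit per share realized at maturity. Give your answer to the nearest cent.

CHF 20.89 per share

Fair futures: F* = S·e^(carry·T), with carry = r = 0.0553
F* = 624.19 · e^(0.0553 × 149/365) = 624.19 · e^0.022575 = 624.19 × 1.022832 = CHF 638.4415
Market CHF 617.55 < fair CHF 638.4415: forward underpriced → reverse cash-and-carry (short spot, go long the forward).
At maturity, profit = |F_mkt − F*| = |617.55 − 638.4415| = CHF 20.89 per share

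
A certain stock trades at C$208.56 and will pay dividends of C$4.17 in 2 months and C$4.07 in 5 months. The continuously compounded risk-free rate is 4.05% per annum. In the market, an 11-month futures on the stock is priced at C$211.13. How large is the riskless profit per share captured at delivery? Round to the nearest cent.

C$3.13 per share

PV(dividends) I = 4.17·e^(−0.0405·2/12) + 4.07·e^(−0.0405·5/12) = 8.1438
Fair futures F* = (S − I)·e^(rT) = (208.56 − 8.1438)·e^0.037125 = 200.4162 × 1.037823 = 207.9965
Market C$211.13 > fair 207.9965: forward overpriced → cash-and-carry (borrow at r, buy the stock and collect the dividends, short the forward).
Profit at T = |F_mkt − F*| = |211.13 − 207.9965| = C$3.13 per share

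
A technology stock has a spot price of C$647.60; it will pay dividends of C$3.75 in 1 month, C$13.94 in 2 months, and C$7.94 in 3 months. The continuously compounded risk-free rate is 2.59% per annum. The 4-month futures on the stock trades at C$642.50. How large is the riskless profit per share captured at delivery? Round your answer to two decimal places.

C$15.02 per share

PV(dividends) I = 3.75·e^(−0.0259·1/12) + 13.94·e^(−0.0259·2/12) + 7.94·e^(−0.0259·3/12) = 25.5106
Fair futures F* = (S − I)·e^(rT) = (647.60 − 25.5106)·e^0.008633 = 622.0894 × 1.008670 = 627.4829
Market C$642.50 > fair 627.4829: forward overpriced → cash-and-carry (borrow at r, buy the stock and collect the dividends, short the forward).
Profit at T = |F_mkt − F*| = |642.50 − 627.4829| = C$15.02 per share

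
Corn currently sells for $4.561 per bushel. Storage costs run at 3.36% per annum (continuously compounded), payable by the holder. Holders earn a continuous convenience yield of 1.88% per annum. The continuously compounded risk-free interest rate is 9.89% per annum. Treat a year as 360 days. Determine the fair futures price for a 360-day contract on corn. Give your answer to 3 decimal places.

$5.110 per bushel

Net carry = r + u − y = 0.0989 + 0.0336 − 0.0188 = 0.1137
F = S·e^((r+u−y)T) = 4.561 · e^(0.1137 × 360/360) = 4.561 · e^0.113700
= 4.561 × 1.120416 = $5.110 per bushel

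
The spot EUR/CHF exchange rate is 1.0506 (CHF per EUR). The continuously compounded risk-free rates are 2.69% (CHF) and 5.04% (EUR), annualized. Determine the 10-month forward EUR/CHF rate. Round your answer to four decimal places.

F = S·e^((r_CHF − r_EUR)T) = 1.0506 · e^((0.0269 − 0.0504) × 10/12)
= 1.0506 · e^-0.019583 = 1.0506 × 0.980608
F = 1.0302 CHF per EUR

1.0302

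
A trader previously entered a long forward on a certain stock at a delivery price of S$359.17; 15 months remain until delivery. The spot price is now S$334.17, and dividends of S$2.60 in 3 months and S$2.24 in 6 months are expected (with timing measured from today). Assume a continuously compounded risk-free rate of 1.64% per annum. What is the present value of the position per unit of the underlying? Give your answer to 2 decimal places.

-S$22.52

PV(remaining dividends) I = 2.60·e^(−0.0164·3/12) + 2.24·e^(−0.0164·6/12) = 4.8111
Current forward F = (S − I)·e^(rT) = (334.17 − 4.8111)·e^(0.0164·15/12) = 329.3589 × 1.020712 = 336.1806
Value (long) = (F − K)·e^(−rT) = (336.1806 − 359.17) × 0.979709 = -22.5229
Value = -S$22.52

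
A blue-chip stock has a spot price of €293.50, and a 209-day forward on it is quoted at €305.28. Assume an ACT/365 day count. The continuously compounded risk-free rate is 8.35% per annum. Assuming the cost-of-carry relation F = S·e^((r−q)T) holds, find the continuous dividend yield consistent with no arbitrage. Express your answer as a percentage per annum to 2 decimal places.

1.48%

From F = S·e^((r−q)T): (r − q) = ln(F/S)/T
ln(305.28/293.50) = ln(1.040136) = 0.039351
(r − q) = 0.039351 / (209/365) = 0.068723
q = r − ln(F/S)/T = 0.0835 − 0.068723 = 0.014777
q = 1.48%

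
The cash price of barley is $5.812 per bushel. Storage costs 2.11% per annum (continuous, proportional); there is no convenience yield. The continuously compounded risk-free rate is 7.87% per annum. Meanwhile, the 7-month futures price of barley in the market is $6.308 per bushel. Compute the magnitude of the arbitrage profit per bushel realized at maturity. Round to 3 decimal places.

Fair futures: F* = S·e^(carry·T), with carry = (r + u) = 0.0787 + 0.0211 = 0.0998
F* = 5.812 · e^(0.0998 × 7/12) = 5.812 · e^0.058217 = 5.812 × 1.059945 = $6.1604
Market $6.308 > fair $6.1604: forward overpriced → cash-and-carry (buy spot, short the forward).
At maturity, profit = |F_mkt − F*| = |6.308 − 6.1604| = $0.148 per bushel

$0.148 per bushel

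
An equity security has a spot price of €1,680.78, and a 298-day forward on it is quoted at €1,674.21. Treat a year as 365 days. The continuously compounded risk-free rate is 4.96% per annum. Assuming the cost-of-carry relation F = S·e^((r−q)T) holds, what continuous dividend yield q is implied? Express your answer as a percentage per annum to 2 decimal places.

From F = S·e^((r−q)T): (r − q) = ln(F/S)/T
ln(1674.21/1680.78) = ln(0.996091) = -0.003917
(r − q) = -0.003917 / (298/365) = -0.004798
q = r − ln(F/S)/T = 0.0496 + 0.004798 = 0.054398
q = 5.44%

5.44%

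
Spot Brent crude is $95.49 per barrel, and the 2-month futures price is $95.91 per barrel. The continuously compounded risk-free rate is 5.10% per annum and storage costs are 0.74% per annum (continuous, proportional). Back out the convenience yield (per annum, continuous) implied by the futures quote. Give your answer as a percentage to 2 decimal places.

3.21%

F = S·e^((r+u−y)T) ⇒ (r+u−y) = ln(F/S)/T
ln(95.91/95.49) = 0.004389; /T ⇒ 0.026334
y = r + u − ln(F/S)/T = 0.0510 + 0.0074 − 0.026334 = 0.032066
y = 3.21%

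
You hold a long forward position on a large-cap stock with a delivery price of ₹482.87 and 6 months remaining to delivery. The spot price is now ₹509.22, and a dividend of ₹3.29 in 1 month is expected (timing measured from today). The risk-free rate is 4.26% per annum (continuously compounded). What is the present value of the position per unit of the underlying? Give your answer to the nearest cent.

₹33.25

PV(remaining dividends) I = 3.29·e^(−0.0426·1/12) = 3.2783
Current forward F = (S − I)·e^(rT) = (509.22 − 3.2783)·e^(0.0426·6/12) = 505.9417 × 1.021528 = 516.8336
Value (long) = (F − K)·e^(−rT) = (516.8336 − 482.87) × 0.978925 = 33.2478
Value = ₹33.25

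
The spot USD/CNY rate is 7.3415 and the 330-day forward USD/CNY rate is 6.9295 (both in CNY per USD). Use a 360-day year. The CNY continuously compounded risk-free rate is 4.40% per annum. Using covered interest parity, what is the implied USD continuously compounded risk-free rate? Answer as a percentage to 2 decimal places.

F = S·e^((r_CNY − r_USD)T) ⇒ r_USD = r_CNY − ln(F/S)/T
ln(6.9295/7.3415) = -0.057756; /(330/360) = -0.063007
r_USD = 0.0440 + 0.063007 = 0.107007
r_USD = 10.70%

10.70%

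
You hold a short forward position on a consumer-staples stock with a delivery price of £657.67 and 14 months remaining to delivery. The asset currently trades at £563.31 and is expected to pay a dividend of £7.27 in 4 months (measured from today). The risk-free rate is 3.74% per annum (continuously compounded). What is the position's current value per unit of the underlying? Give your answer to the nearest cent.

£73.46

PV(remaining dividends) I = 7.27·e^(−0.0374·4/12) = 7.1799
Current forward F = (S − I)·e^(rT) = (563.31 − 7.1799)·e^(0.0374·14/12) = 556.1301 × 1.044599 = 580.9329
Value (long) = (F − K)·e^(−rT) = (580.9329 − 657.67) × 0.957305 = -73.4608
Short position value = −(long value) = £73.46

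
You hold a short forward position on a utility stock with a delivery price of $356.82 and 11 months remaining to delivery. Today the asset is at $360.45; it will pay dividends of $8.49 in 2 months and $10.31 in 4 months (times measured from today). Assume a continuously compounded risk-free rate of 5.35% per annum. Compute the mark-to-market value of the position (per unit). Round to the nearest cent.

-$2.16

PV(remaining dividends) I = 8.49·e^(−0.0535·2/12) + 10.31·e^(−0.0535·4/12) = 18.5424
Current forward F = (S − I)·e^(rT) = (360.45 − 18.5424)·e^(0.0535·11/12) = 341.9076 × 1.050264 = 359.0932
Value (long) = (F − K)·e^(−rT) = (359.0932 − 356.82) × 0.952141 = 2.1644
Short position value = −(long value) = -$2.16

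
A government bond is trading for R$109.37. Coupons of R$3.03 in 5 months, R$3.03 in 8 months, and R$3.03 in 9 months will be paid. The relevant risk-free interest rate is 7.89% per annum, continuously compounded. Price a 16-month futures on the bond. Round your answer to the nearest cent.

R$111.88

PV(coupons) I = 3.03·e^(−0.0789·5/12) + 3.03·e^(−0.0789·8/12) + 3.03·e^(−0.0789·9/12)
I = 2.9320 + 2.8747 + 2.8559 = 8.6626
F = (S − I)·e^(rT) = (109.37 − 8.6626) · e^(0.0789·16/12)
= 100.7074 · e^0.105200 = 100.7074 × 1.110933 = R$111.88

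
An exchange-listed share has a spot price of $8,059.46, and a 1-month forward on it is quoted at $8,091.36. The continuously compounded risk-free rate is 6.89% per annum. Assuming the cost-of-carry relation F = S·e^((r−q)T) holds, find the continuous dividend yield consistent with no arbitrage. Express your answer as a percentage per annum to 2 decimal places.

From F = S·e^((r−q)T): (r − q) = ln(F/S)/T
ln(8091.36/8059.46) = ln(1.003958) = 0.003950
(r − q) = 0.003950 / (1/12) = 0.047400
q = r − ln(F/S)/T = 0.0689 − 0.047400 = 0.021500
q = 2.15%

2.15%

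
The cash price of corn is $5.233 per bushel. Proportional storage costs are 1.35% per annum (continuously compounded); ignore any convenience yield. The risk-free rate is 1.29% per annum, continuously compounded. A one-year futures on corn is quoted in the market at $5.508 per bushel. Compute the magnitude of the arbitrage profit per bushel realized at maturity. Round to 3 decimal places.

Fair futures: F* = S·e^(carry·T), with carry = (r + u) = 0.0129 + 0.0135 = 0.0264
F* = 5.233 · e^(0.0264 × 12/12) = 5.233 · e^0.026400 = 5.233 × 1.026752 = $5.3730
Market $5.508 > fair $5.3730: forward overpriced → cash-and-carry (buy spot, short the forward).
At maturity, profit = |F_mkt − F*| = |5.508 − 5.3730| = $0.135 per bushel

$0.135 per bushel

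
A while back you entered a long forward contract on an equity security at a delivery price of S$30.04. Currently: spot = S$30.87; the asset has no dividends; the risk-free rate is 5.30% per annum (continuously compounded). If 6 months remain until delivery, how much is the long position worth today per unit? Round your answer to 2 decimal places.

S$1.62

Current fair forward for the remaining 6 months: F = S·e^(r·T), r = 0.0530
F = 30.87 · e^(0.0530 × 6/12) = 30.87 × 1.026854 = 31.6990
Value of long forward = (F − K)·e^(−rT) = (31.6990 − 30.04) · e^(−0.0530·6/12)
= 1.6590 × 0.973848 = 1.62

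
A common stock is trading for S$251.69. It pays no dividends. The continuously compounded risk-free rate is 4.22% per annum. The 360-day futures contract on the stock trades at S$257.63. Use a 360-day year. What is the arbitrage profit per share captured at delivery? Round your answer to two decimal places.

S$4.91 per share

Fair futures: F* = S·e^(carry·T), with carry = r = 0.0422
F* = 251.69 · e^(0.0422 × 360/360) = 251.69 · e^0.042200 = 251.69 × 1.043103 = S$262.5386
Market S$257.63 < fair S$262.5386: forward underpriced → reverse cash-and-carry (short spot, go long the forward).
At maturity, profit = |F_mkt − F*| = |257.63 − 262.5386| = S$4.91 per share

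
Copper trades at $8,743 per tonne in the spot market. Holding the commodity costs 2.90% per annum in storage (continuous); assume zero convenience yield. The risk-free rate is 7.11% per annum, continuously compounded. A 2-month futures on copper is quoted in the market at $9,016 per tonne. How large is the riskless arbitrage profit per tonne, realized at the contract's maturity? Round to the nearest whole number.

Fair futures: F* = S·e^(carry·T), with carry = (r + u) = 0.0711 + 0.0290 = 0.1001
F* = 8743 · e^(0.1001 × 2/12) = 8743 · e^0.016683 = 8743 × 1.016823 = $8890.0835
Market $9016 > fair $8890.0835: forward overpriced → cash-and-carry (buy spot, short the forward).
At maturity, profit = |F_mkt − F*| = |9016 − 8890.0835| = $126 per tonne

$126 per tonne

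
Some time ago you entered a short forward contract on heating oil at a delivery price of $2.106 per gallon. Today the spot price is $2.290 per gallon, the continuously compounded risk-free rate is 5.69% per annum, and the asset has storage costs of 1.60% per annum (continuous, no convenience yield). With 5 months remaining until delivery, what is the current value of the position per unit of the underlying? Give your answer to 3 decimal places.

-$0.249 per gallon

Current fair forward for the remaining 5 months: F = S·e^((r + u)·T), (r + u) = 0.0569 + 0.0160 = 0.0729
F = 2.290 · e^(0.0729 × 5/12) = 2.290 × 1.030841 = 2.3606
Value of long forward = (F − K)·e^(−rT) = (2.3606 − 2.106) · e^(−0.0569·5/12)
= 0.2546 × 0.976571 = 0.249
Short position value = −(long value) = -$0.249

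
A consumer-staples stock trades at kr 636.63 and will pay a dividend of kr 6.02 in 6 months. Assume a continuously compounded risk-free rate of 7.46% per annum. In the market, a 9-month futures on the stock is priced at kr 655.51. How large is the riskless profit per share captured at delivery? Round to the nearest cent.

kr 11.62 per share

PV(dividends) I = 6.02·e^(−0.0746·6/12) = 5.7996
Fair futures F* = (S − I)·e^(rT) = (636.63 − 5.7996)·e^0.055950 = 630.8304 × 1.057545 = 667.1315
Market kr 655.51 < fair 667.1315: forward underpriced → reverse cash-and-carry (short the stock, invest proceeds at r, pay the dividends, go long the forward).
Profit at T = |F_mkt − F*| = |655.51 − 667.1315| = kr 11.62 per share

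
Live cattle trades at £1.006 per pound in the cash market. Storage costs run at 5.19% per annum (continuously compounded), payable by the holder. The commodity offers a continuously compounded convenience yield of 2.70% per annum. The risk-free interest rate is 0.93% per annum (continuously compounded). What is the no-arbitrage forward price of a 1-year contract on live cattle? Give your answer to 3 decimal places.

Net carry = r + u − y = 0.0093 + 0.0519 − 0.0270 = 0.0342
F = S·e^((r+u−y)T) = 1.006 · e^(0.0342 × 12/12) = 1.006 · e^0.034200
= 1.006 × 1.034792 = £1.041 per pound

£1.041 per pound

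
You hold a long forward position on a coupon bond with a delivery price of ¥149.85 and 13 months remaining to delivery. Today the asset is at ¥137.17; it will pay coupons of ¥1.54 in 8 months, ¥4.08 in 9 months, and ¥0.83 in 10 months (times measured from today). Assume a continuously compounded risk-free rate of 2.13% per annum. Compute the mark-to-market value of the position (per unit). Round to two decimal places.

PV(remaining coupons) I = 1.54·e^(−0.0213·8/12) + 4.08·e^(−0.0213·9/12) + 0.83·e^(−0.0213·10/12) = 6.3490
Current forward F = (S − I)·e^(rT) = (137.17 − 6.3490)·e^(0.0213·13/12) = 130.8210 × 1.023343 = 133.8748
Value (long) = (F − K)·e^(−rT) = (133.8748 − 149.85) × 0.977189 = -15.6108
Value = -¥15.61

-¥15.61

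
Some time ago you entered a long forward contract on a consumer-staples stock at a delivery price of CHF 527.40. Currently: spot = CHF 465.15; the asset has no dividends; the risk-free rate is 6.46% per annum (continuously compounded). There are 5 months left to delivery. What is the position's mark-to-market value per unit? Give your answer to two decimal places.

-CHF 48.24

Current fair forward for the remaining 5 months: F = S·e^(r·T), r = 0.0646
F = 465.15 · e^(0.0646 × 5/12) = 465.15 × 1.027282 = 477.8402
Value of long forward = (F − K)·e^(−rT) = (477.8402 − 527.40) · e^(−0.0646·5/12)
= -49.5598 × 0.973442 = -48.24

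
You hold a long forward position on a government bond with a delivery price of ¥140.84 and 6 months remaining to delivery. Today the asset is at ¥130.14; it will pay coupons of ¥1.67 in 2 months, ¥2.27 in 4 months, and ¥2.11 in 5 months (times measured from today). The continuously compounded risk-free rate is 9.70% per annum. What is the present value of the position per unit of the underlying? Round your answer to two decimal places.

-¥9.90

PV(remaining coupons) I = 1.67·e^(−0.0970·2/12) + 2.27·e^(−0.0970·4/12) + 2.11·e^(−0.0970·5/12) = 5.8674
Current forward F = (S − I)·e^(rT) = (130.14 − 5.8674)·e^(0.0970·6/12) = 124.2726 × 1.049695 = 130.4483
Value (long) = (F − K)·e^(−rT) = (130.4483 − 140.84) × 0.952657 = -9.8997
Value = -¥9.90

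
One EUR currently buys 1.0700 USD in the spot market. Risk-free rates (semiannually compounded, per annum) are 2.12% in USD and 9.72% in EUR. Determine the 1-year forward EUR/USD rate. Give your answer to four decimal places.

By covered interest parity, F = S · (1+r_USD/2)^(2T) / (1+r_EUR/2)^(2T)
= 1.0700 × 1.021312 / 1.099562 = 1.0700 × 0.928835
F = 0.9939 USD per EUR

0.9939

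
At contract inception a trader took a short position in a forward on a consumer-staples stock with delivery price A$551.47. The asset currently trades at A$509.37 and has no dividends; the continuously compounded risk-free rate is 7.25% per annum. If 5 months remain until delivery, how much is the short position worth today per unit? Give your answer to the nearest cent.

A$25.69

Current fair forward for the remaining 5 months: F = S·e^(r·T), r = 0.0725
F = 509.37 · e^(0.0725 × 5/12) = 509.37 × 1.030669 = 524.9919
Value of long forward = (F − K)·e^(−rT) = (524.9919 − 551.47) · e^(−0.0725·5/12)
= -26.4781 × 0.970243 = -25.69
Short position value = −(long value) = A$25.69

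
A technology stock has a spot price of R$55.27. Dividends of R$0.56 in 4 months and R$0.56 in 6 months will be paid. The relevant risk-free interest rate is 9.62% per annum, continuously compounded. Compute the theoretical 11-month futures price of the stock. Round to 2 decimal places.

PV(dividends) I = 0.56·e^(−0.0962·4/12) + 0.56·e^(−0.0962·6/12)
I = 0.5423 + 0.5337 = 1.0760
F = (S − I)·e^(rT) = (55.27 − 1.0760) · e^(0.0962·11/12)
= 54.1940 · e^0.088183 = 54.1940 × 1.092188 = R$59.19

R$59.19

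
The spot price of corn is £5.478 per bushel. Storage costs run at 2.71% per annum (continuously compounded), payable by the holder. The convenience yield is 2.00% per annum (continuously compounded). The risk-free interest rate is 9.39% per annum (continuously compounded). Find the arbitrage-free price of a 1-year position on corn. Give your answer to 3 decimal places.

£6.060 per bushel

Net carry = r + u − y = 0.0939 + 0.0271 − 0.0200 = 0.1010
F = S·e^((r+u−y)T) = 5.478 · e^(0.1010 × 12/12) = 5.478 · e^0.101000
= 5.478 × 1.106277 = £6.060 per bushel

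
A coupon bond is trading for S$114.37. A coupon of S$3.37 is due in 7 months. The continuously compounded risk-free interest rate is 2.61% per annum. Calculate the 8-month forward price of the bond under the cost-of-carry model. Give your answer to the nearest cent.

S$113.00

PV(coupons) I = 3.37·e^(−0.0261·7/12)
I = 3.3191
F = (S − I)·e^(rT) = (114.37 − 3.3191) · e^(0.0261·8/12)
= 111.0509 · e^0.017400 = 111.0509 × 1.017552 = S$113.00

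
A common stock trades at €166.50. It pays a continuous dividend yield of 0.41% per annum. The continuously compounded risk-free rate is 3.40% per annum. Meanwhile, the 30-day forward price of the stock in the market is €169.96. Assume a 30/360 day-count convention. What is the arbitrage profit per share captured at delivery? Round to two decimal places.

Fair forward: F* = S·e^(carry·T), with carry = (r − q) = 0.0340 − 0.0041 = 0.0299
F* = 166.50 · e^(0.0299 × 30/360) = 166.50 · e^0.002492 = 166.50 × 1.002495 = €166.9154
Market €169.96 > fair €166.9154: forward overpriced → cash-and-carry (buy spot, short the forward).
At maturity, profit = |F_mkt − F*| = |169.96 − 166.9154| = €3.04 per share

€3.04 per share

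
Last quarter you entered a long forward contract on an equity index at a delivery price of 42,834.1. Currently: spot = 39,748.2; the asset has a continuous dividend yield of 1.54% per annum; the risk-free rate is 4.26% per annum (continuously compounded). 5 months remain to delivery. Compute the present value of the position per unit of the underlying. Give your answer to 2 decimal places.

-2586.54

Current fair forward for the remaining 5 months: F = S·e^((r − q)·T), (r − q) = 0.0426 − 0.0154 = 0.0272
F = 39748.2 · e^(0.0272 × 5/12) = 39748.2 × 1.01139780 = 40201.2420
Value of long forward = (F − K)·e^(−rT) = (40201.2420 − 42834.1) · e^(−0.0426·5/12)
= -2632.8580 × 0.98240660 = -2586.54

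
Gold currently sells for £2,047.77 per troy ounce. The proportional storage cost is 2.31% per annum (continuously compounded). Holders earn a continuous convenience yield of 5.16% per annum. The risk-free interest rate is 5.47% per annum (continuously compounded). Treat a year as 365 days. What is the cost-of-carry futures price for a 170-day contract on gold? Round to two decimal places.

Net carry = r + u − y = 0.0547 + 0.0231 − 0.0516 = 0.0262
F = S·e^((r+u−y)T) = 2047.77 · e^(0.0262 × 170/365) = 2047.77 · e^0.01220274
= 2047.77 × 1.01227750 = £2,072.91 per troy ounce

£2,072.91 per troy ounce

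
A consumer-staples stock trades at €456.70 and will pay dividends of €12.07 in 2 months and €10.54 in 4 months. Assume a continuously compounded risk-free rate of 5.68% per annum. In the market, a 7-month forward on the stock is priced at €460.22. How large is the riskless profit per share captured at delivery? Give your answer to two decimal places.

PV(dividends) I = 12.07·e^(−0.0568·2/12) + 10.54·e^(−0.0568·4/12) = 22.2986
Fair forward F* = (S − I)·e^(rT) = (456.70 − 22.2986)·e^0.033133 = 434.4014 × 1.033688 = 449.0355
Market €460.22 > fair 449.0355: forward overpriced → cash-and-carry (borrow at r, buy the stock and collect the dividends, short the forward).
Profit at T = |F_mkt − F*| = |460.22 − 449.0355| = €11.18 per share

€11.18 per share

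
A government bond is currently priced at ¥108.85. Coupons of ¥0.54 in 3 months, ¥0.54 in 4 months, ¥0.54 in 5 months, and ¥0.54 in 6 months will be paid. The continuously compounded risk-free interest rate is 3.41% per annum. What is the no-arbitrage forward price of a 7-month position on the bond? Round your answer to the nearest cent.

PV(coupons) I = 0.54·e^(−0.0341·3/12) + 0.54·e^(−0.0341·4/12) + 0.54·e^(−0.0341·5/12) + 0.54·e^(−0.0341·6/12)
I = 0.5354 + 0.5339 + 0.5324 + 0.5309 = 2.1326
F = (S − I)·e^(rT) = (108.85 − 2.1326) · e^(0.0341·7/12)
= 106.7174 · e^0.019892 = 106.7174 × 1.020091 = ¥108.86

¥108.86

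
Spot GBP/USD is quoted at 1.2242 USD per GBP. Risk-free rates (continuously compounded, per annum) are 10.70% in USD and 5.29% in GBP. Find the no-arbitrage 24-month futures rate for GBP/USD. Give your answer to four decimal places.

1.3641

F = S·e^((r_USD − r_GBP)T) = 1.2242 · e^((0.1070 − 0.0529) × 24/12)
= 1.2242 · e^0.108200 = 1.2242 × 1.114271
F = 1.3641 USD per GBP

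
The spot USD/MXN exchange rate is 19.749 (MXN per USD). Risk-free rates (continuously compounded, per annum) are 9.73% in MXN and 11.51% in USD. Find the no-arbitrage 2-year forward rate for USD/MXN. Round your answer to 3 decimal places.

19.058

F = S·e^((r_MXN − r_USD)T) = 19.749 · e^((0.0973 − 0.1151) × 2)
= 19.749 · e^-0.035600 = 19.749 × 0.965026
F = 19.058 MXN per USD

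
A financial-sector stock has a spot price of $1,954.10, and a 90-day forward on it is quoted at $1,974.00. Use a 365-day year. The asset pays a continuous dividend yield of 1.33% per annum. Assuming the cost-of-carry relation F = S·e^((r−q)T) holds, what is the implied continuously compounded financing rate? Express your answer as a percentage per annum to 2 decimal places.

5.44%

From F = S·e^((r−q)T): (r − q) = ln(F/S)/T
ln(1974.00/1954.10) = ln(1.010184) = 0.010132
(r − q) = 0.010132 / (90/365) = 0.041091
r = ln(F/S)/T + q = 0.041091 + 0.0133 = 0.054391
r = 5.44%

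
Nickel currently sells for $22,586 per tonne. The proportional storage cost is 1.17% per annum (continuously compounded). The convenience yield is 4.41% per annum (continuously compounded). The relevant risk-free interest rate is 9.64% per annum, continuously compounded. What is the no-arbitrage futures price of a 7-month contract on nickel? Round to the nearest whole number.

Net carry = r + u − y = 0.0964 + 0.0117 − 0.0441 = 0.0640
F = S·e^((r+u−y)T) = 22586 · e^(0.0640 × 7/12) = 22586 · e^0.037333
= 22586 × 1.038039 = $23,445 per tonne

$23,445 per tonne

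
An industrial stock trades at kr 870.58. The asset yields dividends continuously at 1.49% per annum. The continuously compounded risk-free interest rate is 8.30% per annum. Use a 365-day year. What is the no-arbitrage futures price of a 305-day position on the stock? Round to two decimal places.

F = S·e^((r − q)T) = 870.58 · e^((0.0830 − 0.0149) × 305/365)
= 870.58 · e^0.056905 = 870.58 × 1.058555
F = kr 921.56

kr 921.56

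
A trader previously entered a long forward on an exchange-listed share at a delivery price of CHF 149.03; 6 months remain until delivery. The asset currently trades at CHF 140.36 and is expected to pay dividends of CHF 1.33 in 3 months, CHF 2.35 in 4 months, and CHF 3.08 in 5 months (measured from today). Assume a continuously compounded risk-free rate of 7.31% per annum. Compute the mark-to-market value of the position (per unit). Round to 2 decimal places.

-CHF 9.91

PV(remaining dividends) I = 1.33·e^(−0.0731·3/12) + 2.35·e^(−0.0731·4/12) + 3.08·e^(−0.0731·5/12) = 6.5869
Current forward F = (S − I)·e^(rT) = (140.36 − 6.5869)·e^(0.0731·6/12) = 133.7731 × 1.037226 = 138.7529
Value (long) = (F − K)·e^(−rT) = (138.7529 − 149.03) × 0.964110 = -9.9083
Value = -CHF 9.91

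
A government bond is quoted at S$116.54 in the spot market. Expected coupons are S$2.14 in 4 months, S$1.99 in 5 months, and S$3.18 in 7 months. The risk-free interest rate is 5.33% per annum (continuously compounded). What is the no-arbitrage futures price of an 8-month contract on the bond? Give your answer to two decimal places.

PV(coupons) I = 2.14·e^(−0.0533·4/12) + 1.99·e^(−0.0533·5/12) + 3.18·e^(−0.0533·7/12)
I = 2.1023 + 1.9463 + 3.0826 = 7.1312
F = (S − I)·e^(rT) = (116.54 − 7.1312) · e^(0.0533·8/12)
= 109.4088 · e^0.035533 = 109.4088 × 1.036172 = S$113.37

S$113.37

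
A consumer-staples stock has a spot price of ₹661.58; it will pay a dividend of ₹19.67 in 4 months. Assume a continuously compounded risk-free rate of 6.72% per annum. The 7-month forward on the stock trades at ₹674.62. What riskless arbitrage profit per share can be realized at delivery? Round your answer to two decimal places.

PV(dividends) I = 19.67·e^(−0.0672·4/12) = 19.2343
Fair forward F* = (S − I)·e^(rT) = (661.58 − 19.2343)·e^0.039200 = 642.3457 × 1.039978 = 668.0254
Market ₹674.62 > fair 668.0254: forward overpriced → cash-and-carry (borrow at r, buy the stock and collect the dividends, short the forward).
Profit at T = |F_mkt − F*| = |674.62 − 668.0254| = ₹6.59 per share

₹6.59 per share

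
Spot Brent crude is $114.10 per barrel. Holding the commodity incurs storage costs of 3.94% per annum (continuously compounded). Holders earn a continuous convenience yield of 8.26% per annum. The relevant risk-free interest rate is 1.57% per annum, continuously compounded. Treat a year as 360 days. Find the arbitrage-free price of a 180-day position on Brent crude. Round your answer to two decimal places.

$112.54 per barrel

Net carry = r + u − y = 0.0157 + 0.0394 − 0.0826 = -0.0275
F = S·e^((r+u−y)T) = 114.10 · e^(-0.0275 × 180/360) = 114.10 · e^-0.013750
= 114.10 × 0.986344 = $112.54 per barrel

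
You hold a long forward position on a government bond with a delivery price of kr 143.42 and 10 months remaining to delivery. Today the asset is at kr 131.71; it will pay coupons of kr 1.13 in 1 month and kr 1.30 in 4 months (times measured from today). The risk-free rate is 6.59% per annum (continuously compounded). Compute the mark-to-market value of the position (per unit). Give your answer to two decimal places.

-kr 6.44

PV(remaining coupons) I = 1.13·e^(−0.0659·1/12) + 1.30·e^(−0.0659·4/12) = 2.3956
Current forward F = (S − I)·e^(rT) = (131.71 − 2.3956)·e^(0.0659·10/12) = 129.3144 × 1.056453 = 136.6146
Value (long) = (F − K)·e^(−rT) = (136.6146 − 143.42) × 0.946564 = -6.4417
Value = -kr 6.44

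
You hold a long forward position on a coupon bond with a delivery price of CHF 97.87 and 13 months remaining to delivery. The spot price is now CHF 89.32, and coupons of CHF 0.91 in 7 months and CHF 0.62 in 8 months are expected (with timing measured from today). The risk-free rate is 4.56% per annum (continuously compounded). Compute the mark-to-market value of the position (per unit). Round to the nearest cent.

-CHF 5.32

PV(remaining coupons) I = 0.91·e^(−0.0456·7/12) + 0.62·e^(−0.0456·8/12) = 1.4875
Current forward F = (S − I)·e^(rT) = (89.32 − 1.4875)·e^(0.0456·13/12) = 87.8325 × 1.050641 = 92.2804
Value (long) = (F − K)·e^(−rT) = (92.2804 − 97.87) × 0.951800 = -5.3202
Value = -CHF 5.32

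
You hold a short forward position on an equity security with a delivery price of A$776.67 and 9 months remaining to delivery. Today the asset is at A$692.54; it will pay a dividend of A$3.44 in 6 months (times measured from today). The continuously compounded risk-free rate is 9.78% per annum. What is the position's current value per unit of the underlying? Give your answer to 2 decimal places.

A$32.48

PV(remaining dividends) I = 3.44·e^(−0.0978·6/12) = 3.2758
Current forward F = (S − I)·e^(rT) = (692.54 − 3.2758)·e^(0.0978·9/12) = 689.2642 × 1.076107 = 741.7220
Value (long) = (F − K)·e^(−rT) = (741.7220 − 776.67) × 0.929276 = -32.4763
Short position value = −(long value) = A$32.48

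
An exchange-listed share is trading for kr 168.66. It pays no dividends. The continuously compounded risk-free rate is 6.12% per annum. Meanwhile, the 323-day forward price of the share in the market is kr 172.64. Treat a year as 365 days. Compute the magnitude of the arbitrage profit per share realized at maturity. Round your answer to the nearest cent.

Fair forward: F* = S·e^(carry·T), with carry = r = 0.0612
F* = 168.66 · e^(0.0612 × 323/365) = 168.66 · e^0.054158 = 168.66 × 1.055651 = kr 178.0461
Market kr 172.64 < fair kr 178.0461: forward underpriced → reverse cash-and-carry (short spot, go long the forward).
At maturity, profit = |F_mkt − F*| = |172.64 − 178.0461| = kr 5.41 per share

kr 5.41 per share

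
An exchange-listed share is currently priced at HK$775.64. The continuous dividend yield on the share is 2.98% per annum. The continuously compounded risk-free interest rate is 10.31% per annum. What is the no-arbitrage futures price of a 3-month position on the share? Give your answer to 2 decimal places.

F = S·e^((r − q)T) = 775.64 · e^((0.1031 − 0.0298) × 3/12)
= 775.64 · e^0.018325 = 775.64 × 1.018494
F = HK$789.98

HK$789.98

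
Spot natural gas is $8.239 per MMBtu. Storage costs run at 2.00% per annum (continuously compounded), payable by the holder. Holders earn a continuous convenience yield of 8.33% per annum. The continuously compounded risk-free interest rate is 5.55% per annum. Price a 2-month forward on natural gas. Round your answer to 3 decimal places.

$8.228 per MMBtu

Net carry = r + u − y = 0.0555 + 0.0200 − 0.0833 = -0.0078
F = S·e^((r+u−y)T) = 8.239 · e^(-0.0078 × 2/12) = 8.239 · e^-0.001300
= 8.239 × 0.998701 = $8.228 per MMBtu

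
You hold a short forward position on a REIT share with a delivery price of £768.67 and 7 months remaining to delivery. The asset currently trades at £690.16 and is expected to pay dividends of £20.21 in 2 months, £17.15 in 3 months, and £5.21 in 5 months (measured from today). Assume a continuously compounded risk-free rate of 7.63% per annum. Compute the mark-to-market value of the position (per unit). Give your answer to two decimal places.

PV(remaining dividends) I = 20.21·e^(−0.0763·2/12) + 17.15·e^(−0.0763·3/12) + 5.21·e^(−0.0763·5/12) = 41.8276
Current forward F = (S − I)·e^(rT) = (690.16 − 41.8276)·e^(0.0763·7/12) = 648.3324 × 1.045514 = 677.8406
Value (long) = (F − K)·e^(−rT) = (677.8406 − 768.67) × 0.956468 = -86.8754
Short position value = −(long value) = £86.88

£86.88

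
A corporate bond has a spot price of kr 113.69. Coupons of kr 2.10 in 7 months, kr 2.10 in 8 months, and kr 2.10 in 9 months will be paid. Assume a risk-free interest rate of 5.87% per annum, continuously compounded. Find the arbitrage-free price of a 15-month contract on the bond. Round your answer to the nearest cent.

kr 115.83

PV(coupons) I = 2.10·e^(−0.0587·7/12) + 2.10·e^(−0.0587·8/12) + 2.10·e^(−0.0587·9/12)
I = 2.0293 + 2.0194 + 2.0096 = 6.0583
F = (S − I)·e^(rT) = (113.69 − 6.0583) · e^(0.0587·15/12)
= 107.6317 · e^0.073375 = 107.6317 × 1.076134 = kr 115.83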